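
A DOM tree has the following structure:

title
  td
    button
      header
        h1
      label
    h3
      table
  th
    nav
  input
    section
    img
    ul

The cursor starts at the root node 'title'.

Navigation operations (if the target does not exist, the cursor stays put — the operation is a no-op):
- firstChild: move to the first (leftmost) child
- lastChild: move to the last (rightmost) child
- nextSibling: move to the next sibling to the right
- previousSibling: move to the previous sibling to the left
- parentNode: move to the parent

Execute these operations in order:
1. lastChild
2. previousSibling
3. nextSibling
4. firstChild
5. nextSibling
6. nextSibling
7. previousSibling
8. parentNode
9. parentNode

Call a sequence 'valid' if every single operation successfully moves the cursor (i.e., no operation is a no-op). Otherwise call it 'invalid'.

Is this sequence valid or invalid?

Answer: valid

Derivation:
After 1 (lastChild): input
After 2 (previousSibling): th
After 3 (nextSibling): input
After 4 (firstChild): section
After 5 (nextSibling): img
After 6 (nextSibling): ul
After 7 (previousSibling): img
After 8 (parentNode): input
After 9 (parentNode): title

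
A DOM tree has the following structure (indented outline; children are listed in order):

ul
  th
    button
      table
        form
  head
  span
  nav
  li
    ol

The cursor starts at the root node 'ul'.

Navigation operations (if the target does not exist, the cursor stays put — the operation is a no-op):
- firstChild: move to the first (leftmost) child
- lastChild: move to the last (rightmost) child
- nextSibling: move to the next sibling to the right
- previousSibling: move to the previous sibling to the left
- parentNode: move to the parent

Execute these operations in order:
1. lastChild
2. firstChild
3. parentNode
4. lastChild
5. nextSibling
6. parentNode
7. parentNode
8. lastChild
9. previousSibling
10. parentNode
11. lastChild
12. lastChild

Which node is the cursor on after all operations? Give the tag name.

Answer: ol

Derivation:
After 1 (lastChild): li
After 2 (firstChild): ol
After 3 (parentNode): li
After 4 (lastChild): ol
After 5 (nextSibling): ol (no-op, stayed)
After 6 (parentNode): li
After 7 (parentNode): ul
After 8 (lastChild): li
After 9 (previousSibling): nav
After 10 (parentNode): ul
After 11 (lastChild): li
After 12 (lastChild): ol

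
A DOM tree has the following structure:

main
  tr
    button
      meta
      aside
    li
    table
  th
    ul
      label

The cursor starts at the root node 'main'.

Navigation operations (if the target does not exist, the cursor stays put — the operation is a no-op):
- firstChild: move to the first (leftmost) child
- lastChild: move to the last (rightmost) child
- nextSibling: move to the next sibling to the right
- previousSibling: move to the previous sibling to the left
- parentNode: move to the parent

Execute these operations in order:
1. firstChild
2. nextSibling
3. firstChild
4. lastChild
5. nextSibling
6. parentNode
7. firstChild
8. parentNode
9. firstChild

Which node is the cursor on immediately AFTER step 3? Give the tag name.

After 1 (firstChild): tr
After 2 (nextSibling): th
After 3 (firstChild): ul

Answer: ul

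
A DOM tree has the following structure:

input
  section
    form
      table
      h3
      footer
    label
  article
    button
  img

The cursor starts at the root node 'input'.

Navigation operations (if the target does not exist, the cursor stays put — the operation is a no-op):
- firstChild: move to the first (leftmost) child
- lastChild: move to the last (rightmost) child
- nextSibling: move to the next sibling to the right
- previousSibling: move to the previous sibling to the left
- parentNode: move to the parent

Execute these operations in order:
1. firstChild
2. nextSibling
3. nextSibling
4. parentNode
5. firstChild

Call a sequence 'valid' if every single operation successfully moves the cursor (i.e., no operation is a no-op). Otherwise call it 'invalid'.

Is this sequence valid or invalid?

Answer: valid

Derivation:
After 1 (firstChild): section
After 2 (nextSibling): article
After 3 (nextSibling): img
After 4 (parentNode): input
After 5 (firstChild): section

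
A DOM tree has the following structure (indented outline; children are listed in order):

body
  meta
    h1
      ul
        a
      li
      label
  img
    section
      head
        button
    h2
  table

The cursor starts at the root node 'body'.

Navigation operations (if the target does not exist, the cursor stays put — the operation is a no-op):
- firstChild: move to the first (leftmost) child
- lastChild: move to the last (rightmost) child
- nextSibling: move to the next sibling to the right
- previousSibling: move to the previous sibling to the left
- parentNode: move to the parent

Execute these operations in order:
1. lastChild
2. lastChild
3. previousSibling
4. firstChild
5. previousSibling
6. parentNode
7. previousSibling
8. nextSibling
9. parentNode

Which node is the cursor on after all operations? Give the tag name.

Answer: body

Derivation:
After 1 (lastChild): table
After 2 (lastChild): table (no-op, stayed)
After 3 (previousSibling): img
After 4 (firstChild): section
After 5 (previousSibling): section (no-op, stayed)
After 6 (parentNode): img
After 7 (previousSibling): meta
After 8 (nextSibling): img
After 9 (parentNode): body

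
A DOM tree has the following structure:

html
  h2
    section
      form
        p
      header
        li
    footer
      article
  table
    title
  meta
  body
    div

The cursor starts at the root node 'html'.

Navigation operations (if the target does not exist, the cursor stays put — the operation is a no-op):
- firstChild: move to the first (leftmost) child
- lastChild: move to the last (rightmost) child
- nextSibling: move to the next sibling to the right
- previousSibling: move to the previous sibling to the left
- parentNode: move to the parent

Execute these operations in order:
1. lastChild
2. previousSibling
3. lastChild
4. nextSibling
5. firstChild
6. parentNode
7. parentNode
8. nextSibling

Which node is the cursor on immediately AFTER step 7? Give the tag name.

Answer: html

Derivation:
After 1 (lastChild): body
After 2 (previousSibling): meta
After 3 (lastChild): meta (no-op, stayed)
After 4 (nextSibling): body
After 5 (firstChild): div
After 6 (parentNode): body
After 7 (parentNode): html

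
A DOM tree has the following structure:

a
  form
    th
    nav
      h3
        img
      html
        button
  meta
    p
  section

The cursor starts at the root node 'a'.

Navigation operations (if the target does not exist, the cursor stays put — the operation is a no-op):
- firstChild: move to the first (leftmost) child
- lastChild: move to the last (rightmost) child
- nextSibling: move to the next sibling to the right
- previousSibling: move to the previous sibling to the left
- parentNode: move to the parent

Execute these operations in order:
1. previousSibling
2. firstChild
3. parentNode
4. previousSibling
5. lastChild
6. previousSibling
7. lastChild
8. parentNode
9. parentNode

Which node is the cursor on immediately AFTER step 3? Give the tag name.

Answer: a

Derivation:
After 1 (previousSibling): a (no-op, stayed)
After 2 (firstChild): form
After 3 (parentNode): a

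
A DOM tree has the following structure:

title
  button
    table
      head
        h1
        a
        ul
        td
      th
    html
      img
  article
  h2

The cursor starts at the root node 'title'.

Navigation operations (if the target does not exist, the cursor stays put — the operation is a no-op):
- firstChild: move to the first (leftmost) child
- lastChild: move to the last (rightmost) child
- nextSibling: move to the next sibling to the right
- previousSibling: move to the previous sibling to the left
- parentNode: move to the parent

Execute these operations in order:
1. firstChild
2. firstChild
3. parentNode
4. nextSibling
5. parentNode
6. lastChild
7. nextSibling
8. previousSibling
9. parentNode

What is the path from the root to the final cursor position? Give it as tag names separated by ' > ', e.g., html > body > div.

Answer: title

Derivation:
After 1 (firstChild): button
After 2 (firstChild): table
After 3 (parentNode): button
After 4 (nextSibling): article
After 5 (parentNode): title
After 6 (lastChild): h2
After 7 (nextSibling): h2 (no-op, stayed)
After 8 (previousSibling): article
After 9 (parentNode): title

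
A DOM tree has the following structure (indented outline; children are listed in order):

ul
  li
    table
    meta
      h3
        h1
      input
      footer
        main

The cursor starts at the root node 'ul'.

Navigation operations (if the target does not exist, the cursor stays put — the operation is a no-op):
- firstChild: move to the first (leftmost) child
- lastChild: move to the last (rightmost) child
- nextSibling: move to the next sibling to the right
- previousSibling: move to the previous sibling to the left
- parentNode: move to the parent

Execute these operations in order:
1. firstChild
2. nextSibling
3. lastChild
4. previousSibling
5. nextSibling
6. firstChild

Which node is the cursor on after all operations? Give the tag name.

Answer: h3

Derivation:
After 1 (firstChild): li
After 2 (nextSibling): li (no-op, stayed)
After 3 (lastChild): meta
After 4 (previousSibling): table
After 5 (nextSibling): meta
After 6 (firstChild): h3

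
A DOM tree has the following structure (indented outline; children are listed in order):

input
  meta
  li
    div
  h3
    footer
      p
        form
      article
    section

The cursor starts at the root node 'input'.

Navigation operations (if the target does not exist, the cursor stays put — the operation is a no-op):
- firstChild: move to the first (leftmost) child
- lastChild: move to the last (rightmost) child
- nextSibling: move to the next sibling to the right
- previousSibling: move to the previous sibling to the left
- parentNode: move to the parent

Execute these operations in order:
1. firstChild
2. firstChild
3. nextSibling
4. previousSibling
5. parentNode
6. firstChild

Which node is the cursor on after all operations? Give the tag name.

After 1 (firstChild): meta
After 2 (firstChild): meta (no-op, stayed)
After 3 (nextSibling): li
After 4 (previousSibling): meta
After 5 (parentNode): input
After 6 (firstChild): meta

Answer: meta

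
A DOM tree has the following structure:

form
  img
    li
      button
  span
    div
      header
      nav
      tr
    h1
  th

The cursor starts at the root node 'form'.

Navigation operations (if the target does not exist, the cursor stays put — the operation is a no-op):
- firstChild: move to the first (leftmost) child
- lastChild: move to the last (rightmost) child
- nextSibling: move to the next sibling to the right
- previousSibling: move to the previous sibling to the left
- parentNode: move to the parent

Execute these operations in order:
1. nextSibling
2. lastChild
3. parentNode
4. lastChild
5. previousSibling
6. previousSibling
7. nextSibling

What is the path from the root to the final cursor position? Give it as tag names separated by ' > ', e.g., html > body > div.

Answer: form > span

Derivation:
After 1 (nextSibling): form (no-op, stayed)
After 2 (lastChild): th
After 3 (parentNode): form
After 4 (lastChild): th
After 5 (previousSibling): span
After 6 (previousSibling): img
After 7 (nextSibling): span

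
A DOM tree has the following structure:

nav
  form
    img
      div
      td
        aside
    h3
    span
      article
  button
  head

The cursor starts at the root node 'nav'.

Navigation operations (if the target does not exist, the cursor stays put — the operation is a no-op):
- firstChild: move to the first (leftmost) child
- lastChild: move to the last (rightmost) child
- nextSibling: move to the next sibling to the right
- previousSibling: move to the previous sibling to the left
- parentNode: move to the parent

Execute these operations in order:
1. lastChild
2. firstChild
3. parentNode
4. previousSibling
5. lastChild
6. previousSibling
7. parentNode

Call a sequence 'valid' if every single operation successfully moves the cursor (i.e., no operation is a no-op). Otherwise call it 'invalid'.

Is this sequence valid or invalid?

After 1 (lastChild): head
After 2 (firstChild): head (no-op, stayed)
After 3 (parentNode): nav
After 4 (previousSibling): nav (no-op, stayed)
After 5 (lastChild): head
After 6 (previousSibling): button
After 7 (parentNode): nav

Answer: invalid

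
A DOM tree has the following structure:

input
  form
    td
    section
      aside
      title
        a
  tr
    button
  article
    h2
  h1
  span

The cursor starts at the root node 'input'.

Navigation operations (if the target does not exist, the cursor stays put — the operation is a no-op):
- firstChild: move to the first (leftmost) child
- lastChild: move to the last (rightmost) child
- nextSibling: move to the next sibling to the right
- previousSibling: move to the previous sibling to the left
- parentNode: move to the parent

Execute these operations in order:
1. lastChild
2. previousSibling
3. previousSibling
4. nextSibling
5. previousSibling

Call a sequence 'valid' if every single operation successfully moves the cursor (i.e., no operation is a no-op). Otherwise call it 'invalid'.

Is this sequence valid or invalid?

Answer: valid

Derivation:
After 1 (lastChild): span
After 2 (previousSibling): h1
After 3 (previousSibling): article
After 4 (nextSibling): h1
After 5 (previousSibling): article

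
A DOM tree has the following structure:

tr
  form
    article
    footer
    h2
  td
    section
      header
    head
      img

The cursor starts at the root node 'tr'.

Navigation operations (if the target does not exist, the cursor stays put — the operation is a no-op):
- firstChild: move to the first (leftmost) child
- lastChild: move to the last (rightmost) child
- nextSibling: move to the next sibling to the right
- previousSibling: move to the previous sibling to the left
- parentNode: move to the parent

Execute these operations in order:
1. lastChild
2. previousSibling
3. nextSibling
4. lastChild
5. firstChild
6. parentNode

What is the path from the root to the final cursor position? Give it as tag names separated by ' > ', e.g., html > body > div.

Answer: tr > td > head

Derivation:
After 1 (lastChild): td
After 2 (previousSibling): form
After 3 (nextSibling): td
After 4 (lastChild): head
After 5 (firstChild): img
After 6 (parentNode): head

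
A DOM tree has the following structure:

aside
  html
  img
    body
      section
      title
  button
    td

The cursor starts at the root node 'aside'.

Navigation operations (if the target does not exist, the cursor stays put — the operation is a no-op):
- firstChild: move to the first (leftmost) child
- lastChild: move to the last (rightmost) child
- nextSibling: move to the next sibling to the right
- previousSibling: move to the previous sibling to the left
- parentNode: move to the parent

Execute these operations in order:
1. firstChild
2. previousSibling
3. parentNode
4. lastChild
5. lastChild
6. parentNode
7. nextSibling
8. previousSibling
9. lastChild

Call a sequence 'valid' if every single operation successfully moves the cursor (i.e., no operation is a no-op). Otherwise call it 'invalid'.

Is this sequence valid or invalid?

After 1 (firstChild): html
After 2 (previousSibling): html (no-op, stayed)
After 3 (parentNode): aside
After 4 (lastChild): button
After 5 (lastChild): td
After 6 (parentNode): button
After 7 (nextSibling): button (no-op, stayed)
After 8 (previousSibling): img
After 9 (lastChild): body

Answer: invalid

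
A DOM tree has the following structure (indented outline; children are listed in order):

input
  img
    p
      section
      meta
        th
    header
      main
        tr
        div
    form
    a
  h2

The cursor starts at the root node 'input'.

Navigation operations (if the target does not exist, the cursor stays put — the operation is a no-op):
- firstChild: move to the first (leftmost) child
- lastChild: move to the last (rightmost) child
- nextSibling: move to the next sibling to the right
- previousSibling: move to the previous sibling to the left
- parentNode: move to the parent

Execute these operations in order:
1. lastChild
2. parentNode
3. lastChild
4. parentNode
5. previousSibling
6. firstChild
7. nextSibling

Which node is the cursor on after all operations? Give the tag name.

Answer: h2

Derivation:
After 1 (lastChild): h2
After 2 (parentNode): input
After 3 (lastChild): h2
After 4 (parentNode): input
After 5 (previousSibling): input (no-op, stayed)
After 6 (firstChild): img
After 7 (nextSibling): h2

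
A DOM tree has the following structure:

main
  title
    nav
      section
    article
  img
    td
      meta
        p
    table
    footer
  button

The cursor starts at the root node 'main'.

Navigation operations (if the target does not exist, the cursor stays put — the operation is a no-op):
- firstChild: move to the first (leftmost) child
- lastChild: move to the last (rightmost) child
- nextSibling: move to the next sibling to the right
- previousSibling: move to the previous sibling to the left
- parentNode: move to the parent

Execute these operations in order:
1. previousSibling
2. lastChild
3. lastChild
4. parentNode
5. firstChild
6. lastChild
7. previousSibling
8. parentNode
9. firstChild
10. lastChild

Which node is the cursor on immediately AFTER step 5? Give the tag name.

After 1 (previousSibling): main (no-op, stayed)
After 2 (lastChild): button
After 3 (lastChild): button (no-op, stayed)
After 4 (parentNode): main
After 5 (firstChild): title

Answer: title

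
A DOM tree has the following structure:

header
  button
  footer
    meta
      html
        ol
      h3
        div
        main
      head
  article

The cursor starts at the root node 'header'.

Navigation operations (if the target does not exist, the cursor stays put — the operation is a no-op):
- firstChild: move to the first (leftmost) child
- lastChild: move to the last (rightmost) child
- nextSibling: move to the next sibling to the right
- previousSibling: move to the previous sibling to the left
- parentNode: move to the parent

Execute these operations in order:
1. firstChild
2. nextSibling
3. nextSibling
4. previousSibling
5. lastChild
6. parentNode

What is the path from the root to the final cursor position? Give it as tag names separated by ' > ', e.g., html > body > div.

After 1 (firstChild): button
After 2 (nextSibling): footer
After 3 (nextSibling): article
After 4 (previousSibling): footer
After 5 (lastChild): meta
After 6 (parentNode): footer

Answer: header > footer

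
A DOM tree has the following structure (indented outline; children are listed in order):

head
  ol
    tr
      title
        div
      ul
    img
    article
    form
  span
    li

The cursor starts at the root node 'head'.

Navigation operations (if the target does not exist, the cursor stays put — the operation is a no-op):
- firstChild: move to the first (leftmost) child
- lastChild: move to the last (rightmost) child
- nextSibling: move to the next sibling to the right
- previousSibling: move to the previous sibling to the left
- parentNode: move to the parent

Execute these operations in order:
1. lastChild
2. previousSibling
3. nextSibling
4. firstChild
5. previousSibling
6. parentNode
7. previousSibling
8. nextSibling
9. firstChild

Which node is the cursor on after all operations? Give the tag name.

Answer: li

Derivation:
After 1 (lastChild): span
After 2 (previousSibling): ol
After 3 (nextSibling): span
After 4 (firstChild): li
After 5 (previousSibling): li (no-op, stayed)
After 6 (parentNode): span
After 7 (previousSibling): ol
After 8 (nextSibling): span
After 9 (firstChild): li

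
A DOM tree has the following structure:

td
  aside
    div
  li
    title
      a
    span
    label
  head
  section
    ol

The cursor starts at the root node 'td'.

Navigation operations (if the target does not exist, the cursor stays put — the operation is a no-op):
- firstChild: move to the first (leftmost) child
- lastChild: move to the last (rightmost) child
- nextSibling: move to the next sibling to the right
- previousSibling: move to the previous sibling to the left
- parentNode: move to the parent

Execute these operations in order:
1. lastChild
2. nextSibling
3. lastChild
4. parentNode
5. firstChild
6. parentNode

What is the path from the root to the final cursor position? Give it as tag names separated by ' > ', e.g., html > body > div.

Answer: td > section

Derivation:
After 1 (lastChild): section
After 2 (nextSibling): section (no-op, stayed)
After 3 (lastChild): ol
After 4 (parentNode): section
After 5 (firstChild): ol
After 6 (parentNode): section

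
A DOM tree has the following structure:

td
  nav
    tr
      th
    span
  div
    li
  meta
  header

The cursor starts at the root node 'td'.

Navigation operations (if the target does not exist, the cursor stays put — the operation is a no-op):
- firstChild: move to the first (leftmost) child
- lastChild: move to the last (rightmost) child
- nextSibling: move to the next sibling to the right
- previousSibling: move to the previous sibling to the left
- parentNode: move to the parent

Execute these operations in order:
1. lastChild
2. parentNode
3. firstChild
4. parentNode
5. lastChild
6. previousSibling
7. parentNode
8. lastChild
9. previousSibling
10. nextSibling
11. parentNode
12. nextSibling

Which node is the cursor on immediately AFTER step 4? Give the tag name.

After 1 (lastChild): header
After 2 (parentNode): td
After 3 (firstChild): nav
After 4 (parentNode): td

Answer: td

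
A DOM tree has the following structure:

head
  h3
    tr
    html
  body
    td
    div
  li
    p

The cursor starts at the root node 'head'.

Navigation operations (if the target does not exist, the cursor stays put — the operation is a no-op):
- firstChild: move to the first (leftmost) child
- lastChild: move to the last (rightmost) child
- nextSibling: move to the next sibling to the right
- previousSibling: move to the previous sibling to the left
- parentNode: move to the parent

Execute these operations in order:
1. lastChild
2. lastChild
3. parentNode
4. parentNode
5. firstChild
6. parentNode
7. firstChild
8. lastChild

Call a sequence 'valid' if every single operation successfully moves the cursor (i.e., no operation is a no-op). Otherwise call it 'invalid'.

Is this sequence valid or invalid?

Answer: valid

Derivation:
After 1 (lastChild): li
After 2 (lastChild): p
After 3 (parentNode): li
After 4 (parentNode): head
After 5 (firstChild): h3
After 6 (parentNode): head
After 7 (firstChild): h3
After 8 (lastChild): html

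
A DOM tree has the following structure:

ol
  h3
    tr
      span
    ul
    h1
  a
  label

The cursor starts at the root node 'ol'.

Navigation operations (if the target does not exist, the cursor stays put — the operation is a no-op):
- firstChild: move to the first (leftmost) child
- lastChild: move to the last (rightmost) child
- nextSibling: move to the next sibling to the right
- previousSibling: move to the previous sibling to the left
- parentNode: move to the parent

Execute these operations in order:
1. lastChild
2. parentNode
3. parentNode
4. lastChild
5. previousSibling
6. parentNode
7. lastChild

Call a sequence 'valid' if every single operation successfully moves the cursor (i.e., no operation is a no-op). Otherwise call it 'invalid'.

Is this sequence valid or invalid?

After 1 (lastChild): label
After 2 (parentNode): ol
After 3 (parentNode): ol (no-op, stayed)
After 4 (lastChild): label
After 5 (previousSibling): a
After 6 (parentNode): ol
After 7 (lastChild): label

Answer: invalid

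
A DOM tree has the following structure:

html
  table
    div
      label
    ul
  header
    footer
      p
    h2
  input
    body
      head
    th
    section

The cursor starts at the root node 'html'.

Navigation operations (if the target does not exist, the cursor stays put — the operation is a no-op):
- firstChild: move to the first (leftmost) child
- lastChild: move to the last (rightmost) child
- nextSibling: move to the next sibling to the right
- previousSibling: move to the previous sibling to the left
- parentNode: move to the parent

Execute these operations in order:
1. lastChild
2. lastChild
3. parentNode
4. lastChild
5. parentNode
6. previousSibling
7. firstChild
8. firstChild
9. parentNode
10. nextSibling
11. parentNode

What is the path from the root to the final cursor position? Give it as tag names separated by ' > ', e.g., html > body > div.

Answer: html > header

Derivation:
After 1 (lastChild): input
After 2 (lastChild): section
After 3 (parentNode): input
After 4 (lastChild): section
After 5 (parentNode): input
After 6 (previousSibling): header
After 7 (firstChild): footer
After 8 (firstChild): p
After 9 (parentNode): footer
After 10 (nextSibling): h2
After 11 (parentNode): header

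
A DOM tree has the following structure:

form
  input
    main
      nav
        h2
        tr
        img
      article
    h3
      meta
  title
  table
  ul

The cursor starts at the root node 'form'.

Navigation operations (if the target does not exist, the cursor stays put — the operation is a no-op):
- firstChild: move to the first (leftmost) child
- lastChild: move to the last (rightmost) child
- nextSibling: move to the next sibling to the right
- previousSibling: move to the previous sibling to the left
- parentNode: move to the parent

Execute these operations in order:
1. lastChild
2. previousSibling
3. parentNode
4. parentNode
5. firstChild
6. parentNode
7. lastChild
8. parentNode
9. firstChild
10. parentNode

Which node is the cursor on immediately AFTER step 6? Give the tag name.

After 1 (lastChild): ul
After 2 (previousSibling): table
After 3 (parentNode): form
After 4 (parentNode): form (no-op, stayed)
After 5 (firstChild): input
After 6 (parentNode): form

Answer: form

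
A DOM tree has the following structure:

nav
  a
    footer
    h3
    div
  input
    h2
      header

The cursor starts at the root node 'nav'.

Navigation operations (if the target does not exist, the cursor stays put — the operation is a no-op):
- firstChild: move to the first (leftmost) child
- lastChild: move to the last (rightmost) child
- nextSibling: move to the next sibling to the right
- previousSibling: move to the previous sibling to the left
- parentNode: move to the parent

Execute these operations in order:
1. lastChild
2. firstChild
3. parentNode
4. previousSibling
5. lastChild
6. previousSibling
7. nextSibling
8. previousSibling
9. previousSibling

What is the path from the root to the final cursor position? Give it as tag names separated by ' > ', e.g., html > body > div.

Answer: nav > a > footer

Derivation:
After 1 (lastChild): input
After 2 (firstChild): h2
After 3 (parentNode): input
After 4 (previousSibling): a
After 5 (lastChild): div
After 6 (previousSibling): h3
After 7 (nextSibling): div
After 8 (previousSibling): h3
After 9 (previousSibling): footer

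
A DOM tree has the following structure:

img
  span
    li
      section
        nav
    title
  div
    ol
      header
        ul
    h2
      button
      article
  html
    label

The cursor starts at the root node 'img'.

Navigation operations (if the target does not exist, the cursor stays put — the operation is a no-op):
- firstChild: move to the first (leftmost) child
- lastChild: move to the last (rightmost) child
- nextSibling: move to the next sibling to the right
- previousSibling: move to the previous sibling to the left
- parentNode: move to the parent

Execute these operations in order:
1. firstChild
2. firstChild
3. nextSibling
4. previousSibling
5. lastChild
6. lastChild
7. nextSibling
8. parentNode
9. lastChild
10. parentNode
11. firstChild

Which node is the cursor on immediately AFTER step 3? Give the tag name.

Answer: title

Derivation:
After 1 (firstChild): span
After 2 (firstChild): li
After 3 (nextSibling): title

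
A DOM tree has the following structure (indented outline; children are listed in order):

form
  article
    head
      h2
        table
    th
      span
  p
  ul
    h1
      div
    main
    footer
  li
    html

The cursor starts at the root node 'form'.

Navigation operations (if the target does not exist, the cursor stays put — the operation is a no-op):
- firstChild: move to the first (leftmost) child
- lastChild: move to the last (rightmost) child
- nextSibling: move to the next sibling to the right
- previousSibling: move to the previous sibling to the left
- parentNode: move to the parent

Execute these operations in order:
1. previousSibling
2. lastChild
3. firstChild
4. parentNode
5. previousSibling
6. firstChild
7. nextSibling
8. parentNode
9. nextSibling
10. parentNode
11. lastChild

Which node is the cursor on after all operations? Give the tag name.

Answer: li

Derivation:
After 1 (previousSibling): form (no-op, stayed)
After 2 (lastChild): li
After 3 (firstChild): html
After 4 (parentNode): li
After 5 (previousSibling): ul
After 6 (firstChild): h1
After 7 (nextSibling): main
After 8 (parentNode): ul
After 9 (nextSibling): li
After 10 (parentNode): form
After 11 (lastChild): li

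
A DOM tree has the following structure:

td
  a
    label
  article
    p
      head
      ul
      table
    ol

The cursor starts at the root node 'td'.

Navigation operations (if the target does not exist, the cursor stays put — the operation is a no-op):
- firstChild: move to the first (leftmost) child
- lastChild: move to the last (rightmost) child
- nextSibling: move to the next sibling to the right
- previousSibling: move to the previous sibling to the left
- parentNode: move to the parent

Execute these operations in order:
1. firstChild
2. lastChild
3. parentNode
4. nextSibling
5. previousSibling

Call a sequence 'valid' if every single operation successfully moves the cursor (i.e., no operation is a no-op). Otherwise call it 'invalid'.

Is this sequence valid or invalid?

Answer: valid

Derivation:
After 1 (firstChild): a
After 2 (lastChild): label
After 3 (parentNode): a
After 4 (nextSibling): article
After 5 (previousSibling): a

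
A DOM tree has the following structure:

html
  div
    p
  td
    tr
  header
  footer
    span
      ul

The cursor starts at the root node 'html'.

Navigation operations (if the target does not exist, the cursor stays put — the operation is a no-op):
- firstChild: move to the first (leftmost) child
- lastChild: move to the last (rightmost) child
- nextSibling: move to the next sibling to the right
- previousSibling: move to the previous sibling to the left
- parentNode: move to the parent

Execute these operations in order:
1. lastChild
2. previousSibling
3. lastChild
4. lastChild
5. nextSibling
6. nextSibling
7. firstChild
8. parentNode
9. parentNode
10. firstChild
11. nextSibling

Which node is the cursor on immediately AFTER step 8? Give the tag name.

After 1 (lastChild): footer
After 2 (previousSibling): header
After 3 (lastChild): header (no-op, stayed)
After 4 (lastChild): header (no-op, stayed)
After 5 (nextSibling): footer
After 6 (nextSibling): footer (no-op, stayed)
After 7 (firstChild): span
After 8 (parentNode): footer

Answer: footer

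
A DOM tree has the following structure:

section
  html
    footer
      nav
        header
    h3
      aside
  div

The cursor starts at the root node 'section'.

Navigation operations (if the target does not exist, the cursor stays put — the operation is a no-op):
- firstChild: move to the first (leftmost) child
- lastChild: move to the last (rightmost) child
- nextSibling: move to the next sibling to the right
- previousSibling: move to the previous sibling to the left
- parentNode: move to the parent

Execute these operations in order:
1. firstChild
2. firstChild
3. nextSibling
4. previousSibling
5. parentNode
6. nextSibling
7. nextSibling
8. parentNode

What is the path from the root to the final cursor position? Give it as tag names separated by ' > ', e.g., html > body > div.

Answer: section

Derivation:
After 1 (firstChild): html
After 2 (firstChild): footer
After 3 (nextSibling): h3
After 4 (previousSibling): footer
After 5 (parentNode): html
After 6 (nextSibling): div
After 7 (nextSibling): div (no-op, stayed)
After 8 (parentNode): section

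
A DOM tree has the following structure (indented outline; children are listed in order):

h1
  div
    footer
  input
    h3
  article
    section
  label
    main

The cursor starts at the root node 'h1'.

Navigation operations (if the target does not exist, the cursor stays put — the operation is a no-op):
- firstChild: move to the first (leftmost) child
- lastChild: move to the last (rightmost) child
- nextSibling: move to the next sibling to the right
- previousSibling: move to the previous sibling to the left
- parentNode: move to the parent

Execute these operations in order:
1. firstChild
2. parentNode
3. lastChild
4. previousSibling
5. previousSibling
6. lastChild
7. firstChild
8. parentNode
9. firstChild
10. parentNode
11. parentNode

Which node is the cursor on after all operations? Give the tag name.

After 1 (firstChild): div
After 2 (parentNode): h1
After 3 (lastChild): label
After 4 (previousSibling): article
After 5 (previousSibling): input
After 6 (lastChild): h3
After 7 (firstChild): h3 (no-op, stayed)
After 8 (parentNode): input
After 9 (firstChild): h3
After 10 (parentNode): input
After 11 (parentNode): h1

Answer: h1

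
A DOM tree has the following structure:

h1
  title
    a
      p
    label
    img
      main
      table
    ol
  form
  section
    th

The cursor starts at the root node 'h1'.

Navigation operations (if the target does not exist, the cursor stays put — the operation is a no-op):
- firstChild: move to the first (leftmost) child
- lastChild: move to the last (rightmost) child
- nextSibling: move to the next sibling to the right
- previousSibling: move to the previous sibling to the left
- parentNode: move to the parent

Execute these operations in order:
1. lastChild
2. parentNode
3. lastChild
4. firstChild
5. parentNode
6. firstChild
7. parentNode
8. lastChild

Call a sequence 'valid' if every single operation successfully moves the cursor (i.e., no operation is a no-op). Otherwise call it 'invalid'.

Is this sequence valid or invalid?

Answer: valid

Derivation:
After 1 (lastChild): section
After 2 (parentNode): h1
After 3 (lastChild): section
After 4 (firstChild): th
After 5 (parentNode): section
After 6 (firstChild): th
After 7 (parentNode): section
After 8 (lastChild): th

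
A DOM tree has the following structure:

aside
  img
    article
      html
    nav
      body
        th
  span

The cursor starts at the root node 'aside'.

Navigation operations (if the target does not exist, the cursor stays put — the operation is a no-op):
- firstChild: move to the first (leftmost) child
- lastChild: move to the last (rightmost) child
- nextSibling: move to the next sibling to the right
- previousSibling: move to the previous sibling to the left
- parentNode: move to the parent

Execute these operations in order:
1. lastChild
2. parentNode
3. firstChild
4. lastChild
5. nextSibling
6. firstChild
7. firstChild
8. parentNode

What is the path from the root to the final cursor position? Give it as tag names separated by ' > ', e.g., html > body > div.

After 1 (lastChild): span
After 2 (parentNode): aside
After 3 (firstChild): img
After 4 (lastChild): nav
After 5 (nextSibling): nav (no-op, stayed)
After 6 (firstChild): body
After 7 (firstChild): th
After 8 (parentNode): body

Answer: aside > img > nav > body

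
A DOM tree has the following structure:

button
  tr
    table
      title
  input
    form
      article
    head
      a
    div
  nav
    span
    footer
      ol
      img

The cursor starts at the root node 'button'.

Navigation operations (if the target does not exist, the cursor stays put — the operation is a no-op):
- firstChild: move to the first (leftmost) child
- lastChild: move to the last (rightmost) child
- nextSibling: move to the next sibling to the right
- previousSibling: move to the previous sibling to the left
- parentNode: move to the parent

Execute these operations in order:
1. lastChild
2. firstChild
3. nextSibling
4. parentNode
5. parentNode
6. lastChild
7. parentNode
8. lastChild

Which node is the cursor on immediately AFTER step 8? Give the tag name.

Answer: nav

Derivation:
After 1 (lastChild): nav
After 2 (firstChild): span
After 3 (nextSibling): footer
After 4 (parentNode): nav
After 5 (parentNode): button
After 6 (lastChild): nav
After 7 (parentNode): button
After 8 (lastChild): nav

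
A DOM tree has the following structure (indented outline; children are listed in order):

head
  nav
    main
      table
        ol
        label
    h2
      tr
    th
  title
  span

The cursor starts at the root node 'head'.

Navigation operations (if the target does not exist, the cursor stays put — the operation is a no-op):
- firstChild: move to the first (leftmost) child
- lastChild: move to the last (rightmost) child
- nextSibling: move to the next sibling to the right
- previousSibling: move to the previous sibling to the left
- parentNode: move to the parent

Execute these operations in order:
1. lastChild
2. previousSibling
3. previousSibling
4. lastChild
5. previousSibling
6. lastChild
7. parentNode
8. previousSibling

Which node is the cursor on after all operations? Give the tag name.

After 1 (lastChild): span
After 2 (previousSibling): title
After 3 (previousSibling): nav
After 4 (lastChild): th
After 5 (previousSibling): h2
After 6 (lastChild): tr
After 7 (parentNode): h2
After 8 (previousSibling): main

Answer: main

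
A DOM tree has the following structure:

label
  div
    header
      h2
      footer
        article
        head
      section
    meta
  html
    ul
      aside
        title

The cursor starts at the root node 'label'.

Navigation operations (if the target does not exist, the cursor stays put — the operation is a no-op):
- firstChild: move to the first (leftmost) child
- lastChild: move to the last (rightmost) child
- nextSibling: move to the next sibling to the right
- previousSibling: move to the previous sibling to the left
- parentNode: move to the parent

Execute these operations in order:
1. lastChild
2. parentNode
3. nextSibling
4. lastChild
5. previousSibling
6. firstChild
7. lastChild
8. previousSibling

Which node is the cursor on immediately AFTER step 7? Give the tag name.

After 1 (lastChild): html
After 2 (parentNode): label
After 3 (nextSibling): label (no-op, stayed)
After 4 (lastChild): html
After 5 (previousSibling): div
After 6 (firstChild): header
After 7 (lastChild): section

Answer: section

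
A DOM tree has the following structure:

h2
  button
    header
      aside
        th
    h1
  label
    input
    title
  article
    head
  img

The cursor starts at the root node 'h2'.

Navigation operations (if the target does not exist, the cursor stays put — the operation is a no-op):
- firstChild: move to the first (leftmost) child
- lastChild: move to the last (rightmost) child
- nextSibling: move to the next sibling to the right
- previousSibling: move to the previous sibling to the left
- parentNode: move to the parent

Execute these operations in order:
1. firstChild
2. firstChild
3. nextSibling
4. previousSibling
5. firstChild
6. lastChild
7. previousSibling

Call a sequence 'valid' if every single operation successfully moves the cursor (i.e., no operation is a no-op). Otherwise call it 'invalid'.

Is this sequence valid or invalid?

Answer: invalid

Derivation:
After 1 (firstChild): button
After 2 (firstChild): header
After 3 (nextSibling): h1
After 4 (previousSibling): header
After 5 (firstChild): aside
After 6 (lastChild): th
After 7 (previousSibling): th (no-op, stayed)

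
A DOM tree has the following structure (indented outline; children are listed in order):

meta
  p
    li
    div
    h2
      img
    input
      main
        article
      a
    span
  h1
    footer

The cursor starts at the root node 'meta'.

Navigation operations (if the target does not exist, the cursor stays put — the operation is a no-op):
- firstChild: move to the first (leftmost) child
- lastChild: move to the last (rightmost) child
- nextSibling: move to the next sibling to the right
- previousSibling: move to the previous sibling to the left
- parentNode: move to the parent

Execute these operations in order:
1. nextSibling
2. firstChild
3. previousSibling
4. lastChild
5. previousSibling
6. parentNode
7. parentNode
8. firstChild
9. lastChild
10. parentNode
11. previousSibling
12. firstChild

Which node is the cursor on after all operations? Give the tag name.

After 1 (nextSibling): meta (no-op, stayed)
After 2 (firstChild): p
After 3 (previousSibling): p (no-op, stayed)
After 4 (lastChild): span
After 5 (previousSibling): input
After 6 (parentNode): p
After 7 (parentNode): meta
After 8 (firstChild): p
After 9 (lastChild): span
After 10 (parentNode): p
After 11 (previousSibling): p (no-op, stayed)
After 12 (firstChild): li

Answer: li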